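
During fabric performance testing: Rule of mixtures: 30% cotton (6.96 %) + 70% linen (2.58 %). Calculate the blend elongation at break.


Formula: Blend property = (fraction_A * property_A) + (fraction_B * property_B)
Step 1: Contribution A = 30/100 * 6.96 % = 2.088 %
Step 2: Contribution B = 70/100 * 2.58 % = 1.806 %
Step 3: Blend elongation at break = 2.088 + 1.806 = 3.894 %

3.894 %


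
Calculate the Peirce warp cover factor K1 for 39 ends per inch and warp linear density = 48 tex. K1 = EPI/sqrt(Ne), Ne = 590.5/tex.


Formula: K1 = EPI / sqrt(Ne), with Ne = 590.5 / tex_warp
Step 1: Ne = 590.5 / 48 = 12.302
Step 2: sqrt(Ne) = sqrt(12.302) = 3.5074
Step 3: K1 = 39 / 3.5074 = 11.1

11.1


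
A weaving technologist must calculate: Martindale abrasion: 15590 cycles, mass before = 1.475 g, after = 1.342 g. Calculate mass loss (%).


Formula: Mass loss% = ((m_before - m_after) / m_before) * 100
Step 1: Mass loss = 1.475 - 1.342 = 0.133 g
Step 2: Ratio = 0.133 / 1.475 = 0.0901695
Step 3: Mass loss% = 0.0901695 * 100 = 9.01695% ≈ 9.02%

9.02%


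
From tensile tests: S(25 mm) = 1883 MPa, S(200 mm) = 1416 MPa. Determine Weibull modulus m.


Formula: m = ln(L1/L2) / ln(S2/S1)
Step 1: ln(L1/L2) = ln(25/200) = -2.07944
Step 2: S2/S1 = 1416/1883 = 0.75199
Step 3: ln(S2/S1) = ln(0.75199) = -0.28503
Step 4: m = -2.07944 / -0.28503 = 7.30

7.30 (Weibull m)


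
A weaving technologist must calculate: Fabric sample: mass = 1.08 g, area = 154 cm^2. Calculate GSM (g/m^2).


Formula: GSM = mass_g / area_m2
Step 1: Convert area: 154 cm^2 = 154 / 10000 = 0.0154 m^2
Step 2: GSM = 1.08 g / 0.0154 m^2 = 70.1 g/m^2

70.1 g/m^2


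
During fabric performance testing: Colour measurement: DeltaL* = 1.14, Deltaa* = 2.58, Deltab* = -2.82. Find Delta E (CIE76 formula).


Formula: Delta E = sqrt(dL*^2 + da*^2 + db*^2)
Step 1: dL*^2 = 1.14^2 = 1.2996
Step 2: da*^2 = 2.58^2 = 6.6564
Step 3: db*^2 = (-2.82)^2 = 7.9524
Step 4: Sum = 1.2996 + 6.6564 + 7.9524 = 15.9084
Step 5: Delta E = sqrt(15.9084) = 3.99

3.99 Delta E


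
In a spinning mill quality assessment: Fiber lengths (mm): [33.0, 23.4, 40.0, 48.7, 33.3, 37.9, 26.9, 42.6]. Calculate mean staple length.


Formula: Mean = sum of lengths / count
Sum = 33.0 + 23.4 + 40.0 + 48.7 + 33.3 + 37.9 + 26.9 + 42.6
Sum = 285.8 mm
Mean = 285.8 / 8 = 35.73 mm

35.73 mm


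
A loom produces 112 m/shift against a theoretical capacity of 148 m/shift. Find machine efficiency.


Formula: Efficiency% = (Actual output / Theoretical output) * 100
Efficiency% = (112 / 148) * 100
Efficiency% = 0.756757 * 100 = 75.6757% ≈ 75.7%

75.7%


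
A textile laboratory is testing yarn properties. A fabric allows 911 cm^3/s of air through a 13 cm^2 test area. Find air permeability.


Formula: Air Permeability = Airflow / Test Area
AP = 911 cm^3/s / 13 cm^2
AP = 70.1 cm^3/s/cm^2

70.1 cm^3/s/cm^2


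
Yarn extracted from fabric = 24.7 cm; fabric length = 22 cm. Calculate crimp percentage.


Formula: Crimp% = ((L_yarn - L_fabric) / L_fabric) * 100
Step 1: Extension = 24.7 - 22 = 2.7 cm
Step 2: Crimp% = (2.7 / 22) * 100
Step 3: Crimp% = 0.122727 * 100 = 12.2727% ≈ 12.3%

12.3%


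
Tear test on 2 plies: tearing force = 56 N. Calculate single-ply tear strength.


Formula: Per-ply strength = Total force / Number of plies
Per-ply = 56 N / 2
Per-ply = 28 N

28 N


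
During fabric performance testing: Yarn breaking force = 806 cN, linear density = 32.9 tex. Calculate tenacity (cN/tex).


Formula: Tenacity = Breaking force / Linear density
Tenacity = 806 cN / 32.9 tex
Tenacity = 24.50 cN/tex

24.50 cN/tex


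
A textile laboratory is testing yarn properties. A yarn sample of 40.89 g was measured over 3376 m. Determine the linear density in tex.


Formula: Tex = (mass_g / length_m) * 1000
Substituting: Tex = (40.89 / 3376) * 1000
Intermediate: 40.89 / 3376 = 0.01211197 g/m
Tex = 0.01211197 * 1000 = 12.11 tex

12.11 tex


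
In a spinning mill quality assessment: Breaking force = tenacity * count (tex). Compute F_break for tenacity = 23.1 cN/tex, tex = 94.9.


Formula: Breaking force = Tenacity * Linear density
F = 23.1 cN/tex * 94.9 tex
F = 2192.19 cN

2192.19 cN


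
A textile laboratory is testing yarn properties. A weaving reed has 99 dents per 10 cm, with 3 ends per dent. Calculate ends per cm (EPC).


Formula: EPC = (dents per 10 cm * ends per dent) / 10
Step 1: Total ends per 10 cm = 99 * 3 = 297
Step 2: EPC = 297 / 10 = 29.7 ends/cm

29.7 ends/cm


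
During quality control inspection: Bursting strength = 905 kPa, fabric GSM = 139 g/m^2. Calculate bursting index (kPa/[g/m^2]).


Formula: Bursting Index = Bursting Strength / Fabric GSM
BI = 905 kPa / 139 g/m^2
BI = 6.511 kPa/(g/m^2)

6.511 kPa/(g/m^2)


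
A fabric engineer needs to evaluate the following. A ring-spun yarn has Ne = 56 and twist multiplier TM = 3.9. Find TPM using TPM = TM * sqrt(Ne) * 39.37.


Formula: TPM = TM * sqrt(Ne) * 39.37
Step 1: sqrt(Ne) = sqrt(56) = 7.4833
Step 2: TM * sqrt(Ne) = 3.9 * 7.4833 = 29.1849
Step 3: TPM = 29.1849 * 39.37 = 1149 twists/m

1149 twists/m


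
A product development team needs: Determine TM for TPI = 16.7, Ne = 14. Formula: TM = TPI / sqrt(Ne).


Formula: TM = TPI / sqrt(Ne)
Step 1: sqrt(Ne) = sqrt(14) = 3.7417
Step 2: TM = 16.7 / 3.7417 = 4.46

4.46 TM


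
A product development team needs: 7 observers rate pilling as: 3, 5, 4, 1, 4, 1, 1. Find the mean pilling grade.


Formula: Mean = sum / count
Sum = 3 + 5 + 4 + 1 + 4 + 1 + 1 = 19
Mean = 19 / 7 = 2.7

2.7


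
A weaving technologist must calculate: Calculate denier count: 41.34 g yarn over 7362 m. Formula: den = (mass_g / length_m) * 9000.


Formula: den = (mass_g / length_m) * 9000
Substituting: den = (41.34 / 7362) * 9000
Intermediate: 41.34 / 7362 = 0.00561532 g/m
den = 0.00561532 * 9000 = 50.5 denier

50.5 denier


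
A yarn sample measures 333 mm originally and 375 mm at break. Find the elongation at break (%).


Formula: Elongation (%) = ((L_break - L0) / L0) * 100
Step 1: Extension = 375 - 333 = 42 mm
Step 2: Elongation = (42 / 333) * 100
Step 3: Elongation = 0.126126 * 100 = 12.6126% ≈ 12.6%

12.6%


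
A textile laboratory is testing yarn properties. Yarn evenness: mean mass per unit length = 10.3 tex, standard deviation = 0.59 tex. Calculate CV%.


Formula: CV% = (standard deviation / mean) * 100
Step 1: Ratio = 0.59 / 10.3 = 0.057282
Step 2: CV% = 0.057282 * 100 = 5.7282% ≈ 5.7%

5.7%


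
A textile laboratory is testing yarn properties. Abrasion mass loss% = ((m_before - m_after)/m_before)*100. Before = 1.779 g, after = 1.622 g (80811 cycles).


Formula: Mass loss% = ((m_before - m_after) / m_before) * 100
Step 1: Mass loss = 1.779 - 1.622 = 0.157 g
Step 2: Ratio = 0.157 / 1.779 = 0.0882518
Step 3: Mass loss% = 0.0882518 * 100 = 8.82518% ≈ 8.83%

8.83%


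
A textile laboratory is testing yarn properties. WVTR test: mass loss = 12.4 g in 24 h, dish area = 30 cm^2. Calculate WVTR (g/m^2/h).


Formula: WVTR = mass_loss / (area * time)
Step 1: Convert area: 30 cm^2 = 0.003 m^2
Step 2: WVTR = 12.4 g / (0.003 m^2 * 24 h)
Step 3: WVTR = 12.4 / 0.072 = 172.2 g/m^2/h

172.2 g/m^2/h


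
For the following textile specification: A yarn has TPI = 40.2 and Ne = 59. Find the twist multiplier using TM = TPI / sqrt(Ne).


Formula: TM = TPI / sqrt(Ne)
Step 1: sqrt(Ne) = sqrt(59) = 7.6811
Step 2: TM = 40.2 / 7.6811 = 5.23

5.23 TM


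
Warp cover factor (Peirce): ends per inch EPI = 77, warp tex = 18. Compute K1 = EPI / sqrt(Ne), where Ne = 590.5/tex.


Formula: K1 = EPI / sqrt(Ne), with Ne = 590.5 / tex_warp
Step 1: Ne = 590.5 / 18 = 32.806
Step 2: sqrt(Ne) = sqrt(32.806) = 5.7277
Step 3: K1 = 77 / 5.7277 = 13.4

13.4


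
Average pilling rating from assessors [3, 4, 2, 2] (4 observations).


Formula: Mean = sum / count
Sum = 3 + 4 + 2 + 2 = 11
Mean = 11 / 4 = 2.8

2.8


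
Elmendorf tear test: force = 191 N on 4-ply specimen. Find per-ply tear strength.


Formula: Per-ply strength = Total force / Number of plies
Per-ply = 191 N / 4
Per-ply = 47.75 N

47.75 N


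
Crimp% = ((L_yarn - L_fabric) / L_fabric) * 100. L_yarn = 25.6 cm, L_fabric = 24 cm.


Formula: Crimp% = ((L_yarn - L_fabric) / L_fabric) * 100
Step 1: Extension = 25.6 - 24 = 1.6 cm
Step 2: Crimp% = (1.6 / 24) * 100
Step 3: Crimp% = 0.066667 * 100 = 6.6667% ≈ 6.7%

6.7%


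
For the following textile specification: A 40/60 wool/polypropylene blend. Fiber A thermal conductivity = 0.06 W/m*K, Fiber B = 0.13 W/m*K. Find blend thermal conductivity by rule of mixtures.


Formula: Blend property = (fraction_A * property_A) + (fraction_B * property_B)
Step 1: Contribution A = 40/100 * 0.06 W/m*K = 0.024 W/m*K
Step 2: Contribution B = 60/100 * 0.13 W/m*K = 0.078 W/m*K
Step 3: Blend thermal conductivity = 0.024 + 0.078 = 0.102 W/m*K

0.102 W/m*K


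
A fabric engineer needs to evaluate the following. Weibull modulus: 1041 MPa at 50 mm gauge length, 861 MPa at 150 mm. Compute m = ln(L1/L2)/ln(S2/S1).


Formula: m = ln(L1/L2) / ln(S2/S1)
Step 1: ln(L1/L2) = ln(50/150) = -1.09861
Step 2: S2/S1 = 861/1041 = 0.82709
Step 3: ln(S2/S1) = ln(0.82709) = -0.18984
Step 4: m = -1.09861 / -0.18984 = 5.79

5.79 (Weibull m)


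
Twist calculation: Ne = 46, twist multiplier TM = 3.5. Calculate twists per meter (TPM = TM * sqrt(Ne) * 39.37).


Formula: TPM = TM * sqrt(Ne) * 39.37
Step 1: sqrt(Ne) = sqrt(46) = 6.7823
Step 2: TM * sqrt(Ne) = 3.5 * 6.7823 = 23.7381
Step 3: TPM = 23.7381 * 39.37 = 935 twists/m

935 twists/m


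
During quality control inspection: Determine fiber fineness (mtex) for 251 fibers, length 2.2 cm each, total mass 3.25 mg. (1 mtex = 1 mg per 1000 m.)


Formula: fineness (mtex) = mass (mg) / total length (km) = (mass_mg / total_length_m) * 1000
Step 1: Convert fiber length: 2.2 cm = 0.022 m
Step 2: Total fiber length = 251 * 0.022 = 5.522 m
Step 3: Linear density = 3.25 mg / 5.522 m = 0.5886 mg/m
Step 4: fineness = 0.5886 * 1000 = 588.6 mtex

588.6 mtex


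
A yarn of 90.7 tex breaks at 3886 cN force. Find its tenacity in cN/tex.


Formula: Tenacity = Breaking force / Linear density
Tenacity = 3886 cN / 90.7 tex
Tenacity = 42.84 cN/tex

42.84 cN/tex


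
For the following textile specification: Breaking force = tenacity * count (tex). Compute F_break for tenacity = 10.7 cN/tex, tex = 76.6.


Formula: Breaking force = Tenacity * Linear density
F = 10.7 cN/tex * 76.6 tex
F = 819.62 cN

819.62 cN


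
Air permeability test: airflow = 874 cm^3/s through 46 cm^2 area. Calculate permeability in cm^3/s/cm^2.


Formula: Air Permeability = Airflow / Test Area
AP = 874 cm^3/s / 46 cm^2
AP = 19.0 cm^3/s/cm^2

19.0 cm^3/s/cm^2


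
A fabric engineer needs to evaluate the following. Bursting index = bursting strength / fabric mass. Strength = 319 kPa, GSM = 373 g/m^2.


Formula: Bursting Index = Bursting Strength / Fabric GSM
BI = 319 kPa / 373 g/m^2
BI = 0.855 kPa/(g/m^2)

0.855 kPa/(g/m^2)


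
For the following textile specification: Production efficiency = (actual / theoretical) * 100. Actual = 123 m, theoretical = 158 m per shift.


Formula: Efficiency% = (Actual output / Theoretical output) * 100
Efficiency% = (123 / 158) * 100
Efficiency% = 0.778481 * 100 = 77.8481% ≈ 77.8%

77.8%


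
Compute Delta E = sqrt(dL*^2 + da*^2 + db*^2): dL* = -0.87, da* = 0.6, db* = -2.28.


Formula: Delta E = sqrt(dL*^2 + da*^2 + db*^2)
Step 1: dL*^2 = (-0.87)^2 = 0.7569
Step 2: da*^2 = 0.6^2 = 0.36
Step 3: db*^2 = (-2.28)^2 = 5.1984
Step 4: Sum = 0.7569 + 0.36 + 5.1984 = 6.3153
Step 5: Delta E = sqrt(6.3153) = 2.51

2.51 Delta E


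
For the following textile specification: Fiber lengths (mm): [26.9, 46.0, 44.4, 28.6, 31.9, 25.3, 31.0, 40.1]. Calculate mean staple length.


Formula: Mean = sum of lengths / count
Sum = 26.9 + 46.0 + 44.4 + 28.6 + 31.9 + 25.3 + 31.0 + 40.1
Sum = 274.2 mm
Mean = 274.2 / 8 = 34.28 mm

34.28 mm


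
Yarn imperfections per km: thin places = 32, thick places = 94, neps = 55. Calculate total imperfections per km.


Formula: Total = thin places + thick places + neps
Total = 32 + 94 + 55
Total = 181 imperfections/km

181 imperfections/km


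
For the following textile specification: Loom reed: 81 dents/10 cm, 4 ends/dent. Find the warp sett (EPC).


Formula: EPC = (dents per 10 cm * ends per dent) / 10
Step 1: Total ends per 10 cm = 81 * 4 = 324
Step 2: EPC = 324 / 10 = 32.4 ends/cm

32.4 ends/cm


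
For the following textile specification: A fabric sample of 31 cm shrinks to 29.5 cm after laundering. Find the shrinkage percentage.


Formula: Shrinkage% = ((L_before - L_after) / L_before) * 100
Step 1: Shrinkage = 31 - 29.5 = 1.5 cm
Step 2: Shrinkage% = (1.5 / 31) * 100
Step 3: Shrinkage% = 0.048387 * 100 = 4.8387% ≈ 4.8%

4.8%


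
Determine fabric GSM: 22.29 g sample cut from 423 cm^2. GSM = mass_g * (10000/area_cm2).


Formula: GSM = mass_g / area_m2
Step 1: Convert area: 423 cm^2 = 423 / 10000 = 0.0423 m^2
Step 2: GSM = 22.29 g / 0.0423 m^2 = 527.0 g/m^2

527.0 g/m^2


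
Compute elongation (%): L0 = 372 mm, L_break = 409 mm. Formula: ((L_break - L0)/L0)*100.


Formula: Elongation (%) = ((L_break - L0) / L0) * 100
Step 1: Extension = 409 - 372 = 37 mm
Step 2: Elongation = (37 / 372) * 100
Step 3: Elongation = 0.099462 * 100 = 9.9462% ≈ 9.9%

9.9%


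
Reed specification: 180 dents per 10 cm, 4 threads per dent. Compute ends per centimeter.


Formula: EPC = (dents per 10 cm * ends per dent) / 10
Step 1: Total ends per 10 cm = 180 * 4 = 720
Step 2: EPC = 720 / 10 = 72.0 ends/cm

72.0 ends/cm


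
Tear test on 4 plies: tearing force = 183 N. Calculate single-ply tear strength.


Formula: Per-ply strength = Total force / Number of plies
Per-ply = 183 N / 4
Per-ply = 45.75 N

45.75 N


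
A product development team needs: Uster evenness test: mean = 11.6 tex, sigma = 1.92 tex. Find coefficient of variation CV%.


Formula: CV% = (standard deviation / mean) * 100
Step 1: Ratio = 1.92 / 11.6 = 0.165517
Step 2: CV% = 0.165517 * 100 = 16.5517% ≈ 16.6%

16.6%


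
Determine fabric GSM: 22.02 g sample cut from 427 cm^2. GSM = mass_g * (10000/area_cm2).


Formula: GSM = mass_g / area_m2
Step 1: Convert area: 427 cm^2 = 427 / 10000 = 0.0427 m^2
Step 2: GSM = 22.02 g / 0.0427 m^2 = 515.7 g/m^2

515.7 g/m^2


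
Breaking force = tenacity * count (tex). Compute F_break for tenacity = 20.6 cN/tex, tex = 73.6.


Formula: Breaking force = Tenacity * Linear density
F = 20.6 cN/tex * 73.6 tex
F = 1516.16 cN

1516.16 cN


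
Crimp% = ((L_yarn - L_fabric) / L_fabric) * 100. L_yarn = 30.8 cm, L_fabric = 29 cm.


Formula: Crimp% = ((L_yarn - L_fabric) / L_fabric) * 100
Step 1: Extension = 30.8 - 29 = 1.8 cm
Step 2: Crimp% = (1.8 / 29) * 100
Step 3: Crimp% = 0.062069 * 100 = 6.2069% ≈ 6.2%

6.2%


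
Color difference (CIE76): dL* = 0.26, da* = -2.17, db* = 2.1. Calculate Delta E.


Formula: Delta E = sqrt(dL*^2 + da*^2 + db*^2)
Step 1: dL*^2 = 0.26^2 = 0.0676
Step 2: da*^2 = (-2.17)^2 = 4.7089
Step 3: db*^2 = 2.1^2 = 4.41
Step 4: Sum = 0.0676 + 4.7089 + 4.41 = 9.1865
Step 5: Delta E = sqrt(9.1865) = 3.03

3.03 Delta E


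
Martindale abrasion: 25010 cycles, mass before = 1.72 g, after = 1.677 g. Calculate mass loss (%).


Formula: Mass loss% = ((m_before - m_after) / m_before) * 100
Step 1: Mass loss = 1.72 - 1.677 = 0.043 g
Step 2: Ratio = 0.043 / 1.72 = 0.025
Step 3: Mass loss% = 0.025 * 100 = 2.50%

2.50%


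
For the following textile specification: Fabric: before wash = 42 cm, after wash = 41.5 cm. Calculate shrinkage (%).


Formula: Shrinkage% = ((L_before - L_after) / L_before) * 100
Step 1: Shrinkage = 42 - 41.5 = 0.5 cm
Step 2: Shrinkage% = (0.5 / 42) * 100
Step 3: Shrinkage% = 0.011905 * 100 = 1.1905% ≈ 1.2%

1.2%


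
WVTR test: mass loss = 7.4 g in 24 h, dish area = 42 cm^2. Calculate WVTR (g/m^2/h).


Formula: WVTR = mass_loss / (area * time)
Step 1: Convert area: 42 cm^2 = 0.0042 m^2
Step 2: WVTR = 7.4 g / (0.0042 m^2 * 24 h)
Step 3: WVTR = 7.4 / 0.1008 = 73.4 g/m^2/h

73.4 g/m^2/h


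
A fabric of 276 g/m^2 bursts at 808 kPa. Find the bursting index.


Formula: Bursting Index = Bursting Strength / Fabric GSM
BI = 808 kPa / 276 g/m^2
BI = 2.928 kPa/(g/m^2)

2.928 kPa/(g/m^2)


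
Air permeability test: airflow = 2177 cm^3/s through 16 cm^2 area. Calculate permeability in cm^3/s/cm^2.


Formula: Air Permeability = Airflow / Test Area
AP = 2177 cm^3/s / 16 cm^2
AP = 136.1 cm^3/s/cm^2

136.1 cm^3/s/cm^2


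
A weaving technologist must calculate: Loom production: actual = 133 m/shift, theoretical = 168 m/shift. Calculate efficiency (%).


Formula: Efficiency% = (Actual output / Theoretical output) * 100
Efficiency% = (133 / 168) * 100
Efficiency% = 0.791667 * 100 = 79.1667% ≈ 79.2%

79.2%


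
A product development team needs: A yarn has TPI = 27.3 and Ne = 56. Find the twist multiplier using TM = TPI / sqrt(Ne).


Formula: TM = TPI / sqrt(Ne)
Step 1: sqrt(Ne) = sqrt(56) = 7.4833
Step 2: TM = 27.3 / 7.4833 = 3.65

3.65 TM


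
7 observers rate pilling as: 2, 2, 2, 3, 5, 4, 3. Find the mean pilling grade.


Formula: Mean = sum / count
Sum = 2 + 2 + 2 + 3 + 5 + 4 + 3 = 21
Mean = 21 / 7 = 3.0

3.0


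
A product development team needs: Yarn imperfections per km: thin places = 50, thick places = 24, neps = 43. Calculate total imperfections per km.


Formula: Total = thin places + thick places + neps
Total = 50 + 24 + 43
Total = 117 imperfections/km

117 imperfections/km


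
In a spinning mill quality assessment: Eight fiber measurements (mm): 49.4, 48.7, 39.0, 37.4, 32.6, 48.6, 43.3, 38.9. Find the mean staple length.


Formula: Mean = sum of lengths / count
Sum = 49.4 + 48.7 + 39.0 + 37.4 + 32.6 + 48.6 + 43.3 + 38.9
Sum = 337.9 mm
Mean = 337.9 / 8 = 42.24 mm

42.24 mm


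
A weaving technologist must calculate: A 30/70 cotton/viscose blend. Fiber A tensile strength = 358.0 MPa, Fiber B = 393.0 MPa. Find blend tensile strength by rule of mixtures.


Formula: Blend property = (fraction_A * property_A) + (fraction_B * property_B)
Step 1: Contribution A = 30/100 * 358.0 MPa = 107.4 MPa
Step 2: Contribution B = 70/100 * 393.0 MPa = 275.1 MPa
Step 3: Blend tensile strength = 107.4 + 275.1 = 382.5 MPa

382.5 MPa


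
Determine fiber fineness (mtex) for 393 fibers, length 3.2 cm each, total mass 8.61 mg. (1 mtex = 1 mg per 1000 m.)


Formula: fineness (mtex) = mass (mg) / total length (km) = (mass_mg / total_length_m) * 1000
Step 1: Convert fiber length: 3.2 cm = 0.032 m
Step 2: Total fiber length = 393 * 0.032 = 12.576 m
Step 3: Linear density = 8.61 mg / 12.576 m = 0.6846 mg/m
Step 4: fineness = 0.6846 * 1000 = 684.6 mtex

684.6 mtex


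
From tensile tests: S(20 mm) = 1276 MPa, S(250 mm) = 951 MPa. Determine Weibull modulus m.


Formula: m = ln(L1/L2) / ln(S2/S1)
Step 1: ln(L1/L2) = ln(20/250) = -2.52573
Step 2: S2/S1 = 951/1276 = 0.7453
Step 3: ln(S2/S1) = ln(0.7453) = -0.29397
Step 4: m = -2.52573 / -0.29397 = 8.59

8.59 (Weibull m)


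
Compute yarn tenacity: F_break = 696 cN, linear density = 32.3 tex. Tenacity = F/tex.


Formula: Tenacity = Breaking force / Linear density
Tenacity = 696 cN / 32.3 tex
Tenacity = 21.55 cN/tex

21.55 cN/tex


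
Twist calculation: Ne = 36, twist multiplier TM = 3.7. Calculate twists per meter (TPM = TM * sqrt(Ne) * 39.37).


Formula: TPM = TM * sqrt(Ne) * 39.37
Step 1: sqrt(Ne) = sqrt(36) = 6
Step 2: TM * sqrt(Ne) = 3.7 * 6 = 22.2
Step 3: TPM = 22.2 * 39.37 = 874 twists/m

874 twists/m


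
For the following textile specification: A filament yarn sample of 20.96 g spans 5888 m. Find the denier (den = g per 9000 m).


Formula: den = (mass_g / length_m) * 9000
Substituting: den = (20.96 / 5888) * 9000
Intermediate: 20.96 / 5888 = 0.00355978 g/m
den = 0.00355978 * 9000 = 32.0 denier

32.0 denier


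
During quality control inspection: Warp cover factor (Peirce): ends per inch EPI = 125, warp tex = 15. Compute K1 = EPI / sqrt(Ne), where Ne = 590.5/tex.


Formula: K1 = EPI / sqrt(Ne), with Ne = 590.5 / tex_warp
Step 1: Ne = 590.5 / 15 = 39.367
Step 2: sqrt(Ne) = sqrt(39.367) = 6.2743
Step 3: K1 = 125 / 6.2743 = 19.9

19.9


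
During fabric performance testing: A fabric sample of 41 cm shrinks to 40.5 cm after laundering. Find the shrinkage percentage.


Formula: Shrinkage% = ((L_before - L_after) / L_before) * 100
Step 1: Shrinkage = 41 - 40.5 = 0.5 cm
Step 2: Shrinkage% = (0.5 / 41) * 100
Step 3: Shrinkage% = 0.012195 * 100 = 1.2195% ≈ 1.2%

1.2%


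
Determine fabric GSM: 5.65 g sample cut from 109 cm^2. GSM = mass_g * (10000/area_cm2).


Formula: GSM = mass_g / area_m2
Step 1: Convert area: 109 cm^2 = 109 / 10000 = 0.0109 m^2
Step 2: GSM = 5.65 g / 0.0109 m^2 = 518.3 g/m^2

518.3 g/m^2


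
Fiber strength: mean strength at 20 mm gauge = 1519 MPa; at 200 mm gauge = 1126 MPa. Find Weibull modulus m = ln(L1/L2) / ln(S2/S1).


Formula: m = ln(L1/L2) / ln(S2/S1)
Step 1: ln(L1/L2) = ln(20/200) = -2.30259
Step 2: S2/S1 = 1126/1519 = 0.74128
Step 3: ln(S2/S1) = ln(0.74128) = -0.29938
Step 4: m = -2.30259 / -0.29938 = 7.69

7.69 (Weibull m)


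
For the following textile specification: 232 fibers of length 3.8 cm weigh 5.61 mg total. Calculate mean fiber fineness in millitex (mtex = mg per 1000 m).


Formula: fineness (mtex) = mass (mg) / total length (km) = (mass_mg / total_length_m) * 1000
Step 1: Convert fiber length: 3.8 cm = 0.038 m
Step 2: Total fiber length = 232 * 0.038 = 8.816 m
Step 3: Linear density = 5.61 mg / 8.816 m = 0.6363 mg/m
Step 4: fineness = 0.6363 * 1000 = 636.3 mtex

636.3 mtex


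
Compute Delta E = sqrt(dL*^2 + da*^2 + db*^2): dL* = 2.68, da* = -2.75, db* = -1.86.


Formula: Delta E = sqrt(dL*^2 + da*^2 + db*^2)
Step 1: dL*^2 = 2.68^2 = 7.1824
Step 2: da*^2 = (-2.75)^2 = 7.5625
Step 3: db*^2 = (-1.86)^2 = 3.4596
Step 4: Sum = 7.1824 + 7.5625 + 3.4596 = 18.2045
Step 5: Delta E = sqrt(18.2045) = 4.27

4.27 Delta E


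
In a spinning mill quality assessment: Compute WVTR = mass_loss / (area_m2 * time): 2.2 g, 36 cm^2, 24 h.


Formula: WVTR = mass_loss / (area * time)
Step 1: Convert area: 36 cm^2 = 0.0036 m^2
Step 2: WVTR = 2.2 g / (0.0036 m^2 * 24 h)
Step 3: WVTR = 2.2 / 0.0864 = 25.5 g/m^2/h

25.5 g/m^2/h


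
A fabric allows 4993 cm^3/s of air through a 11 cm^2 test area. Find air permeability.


Formula: Air Permeability = Airflow / Test Area
AP = 4993 cm^3/s / 11 cm^2
AP = 453.9 cm^3/s/cm^2

453.9 cm^3/s/cm^2


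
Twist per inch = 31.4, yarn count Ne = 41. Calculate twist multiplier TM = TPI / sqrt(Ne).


Formula: TM = TPI / sqrt(Ne)
Step 1: sqrt(Ne) = sqrt(41) = 6.4031
Step 2: TM = 31.4 / 6.4031 = 4.90

4.90 TM


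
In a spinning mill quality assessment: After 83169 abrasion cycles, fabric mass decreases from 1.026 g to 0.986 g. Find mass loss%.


Formula: Mass loss% = ((m_before - m_after) / m_before) * 100
Step 1: Mass loss = 1.026 - 0.986 = 0.04 g
Step 2: Ratio = 0.04 / 1.026 = 0.0389864
Step 3: Mass loss% = 0.0389864 * 100 = 3.89864% ≈ 3.90%

3.90%


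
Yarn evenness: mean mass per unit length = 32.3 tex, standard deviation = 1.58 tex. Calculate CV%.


Formula: CV% = (standard deviation / mean) * 100
Step 1: Ratio = 1.58 / 32.3 = 0.048916
Step 2: CV% = 0.048916 * 100 = 4.8916% ≈ 4.9%

4.9%


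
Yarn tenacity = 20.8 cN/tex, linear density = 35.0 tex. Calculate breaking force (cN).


Formula: Breaking force = Tenacity * Linear density
F = 20.8 cN/tex * 35.0 tex
F = 728.00 cN

728.00 cN


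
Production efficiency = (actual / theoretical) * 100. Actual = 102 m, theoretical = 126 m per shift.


Formula: Efficiency% = (Actual output / Theoretical output) * 100
Efficiency% = (102 / 126) * 100
Efficiency% = 0.809524 * 100 = 80.9524% ≈ 81.0%

81.0%


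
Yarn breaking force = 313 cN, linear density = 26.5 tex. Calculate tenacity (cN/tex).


Formula: Tenacity = Breaking force / Linear density
Tenacity = 313 cN / 26.5 tex
Tenacity = 11.81 cN/tex

11.81 cN/tex


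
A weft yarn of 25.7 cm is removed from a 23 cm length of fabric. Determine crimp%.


Formula: Crimp% = ((L_yarn - L_fabric) / L_fabric) * 100
Step 1: Extension = 25.7 - 23 = 2.7 cm
Step 2: Crimp% = (2.7 / 23) * 100
Step 3: Crimp% = 0.117391 * 100 = 11.7391% ≈ 11.7%

11.7%


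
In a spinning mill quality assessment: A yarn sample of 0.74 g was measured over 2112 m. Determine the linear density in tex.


Formula: Tex = (mass_g / length_m) * 1000
Substituting: Tex = (0.74 / 2112) * 1000
Intermediate: 0.74 / 2112 = 0.00035038 g/m
Tex = 0.00035038 * 1000 = 0.35 tex

0.35 tex


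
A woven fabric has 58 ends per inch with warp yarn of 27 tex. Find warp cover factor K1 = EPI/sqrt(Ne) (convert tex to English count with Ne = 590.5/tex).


Formula: K1 = EPI / sqrt(Ne), with Ne = 590.5 / tex_warp
Step 1: Ne = 590.5 / 27 = 21.87
Step 2: sqrt(Ne) = sqrt(21.87) = 4.6765
Step 3: K1 = 58 / 4.6765 = 12.4

12.4


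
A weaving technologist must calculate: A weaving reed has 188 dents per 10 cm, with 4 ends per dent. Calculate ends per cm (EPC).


Formula: EPC = (dents per 10 cm * ends per dent) / 10
Step 1: Total ends per 10 cm = 188 * 4 = 752
Step 2: EPC = 752 / 10 = 75.2 ends/cm

75.2 ends/cm


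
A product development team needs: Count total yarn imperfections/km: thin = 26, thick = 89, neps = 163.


Formula: Total = thin places + thick places + neps
Total = 26 + 89 + 163
Total = 278 imperfections/km

278 imperfections/km


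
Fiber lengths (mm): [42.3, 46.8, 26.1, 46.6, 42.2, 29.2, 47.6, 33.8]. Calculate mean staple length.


Formula: Mean = sum of lengths / count
Sum = 42.3 + 46.8 + 26.1 + 46.6 + 42.2 + 29.2 + 47.6 + 33.8
Sum = 314.6 mm
Mean = 314.6 / 8 = 39.33 mm

39.33 mm


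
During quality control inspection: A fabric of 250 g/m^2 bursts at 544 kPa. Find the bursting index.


Formula: Bursting Index = Bursting Strength / Fabric GSM
BI = 544 kPa / 250 g/m^2
BI = 2.176 kPa/(g/m^2)

2.176 kPa/(g/m^2)


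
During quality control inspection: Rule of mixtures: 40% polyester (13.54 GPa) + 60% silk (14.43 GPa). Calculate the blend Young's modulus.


Formula: Blend property = (fraction_A * property_A) + (fraction_B * property_B)
Step 1: Contribution A = 40/100 * 13.54 GPa = 5.416 GPa
Step 2: Contribution B = 60/100 * 14.43 GPa = 8.658 GPa
Step 3: Blend Young's modulus = 5.416 + 8.658 = 14.074 GPa

14.074 GPa


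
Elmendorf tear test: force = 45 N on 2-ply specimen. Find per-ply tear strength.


Formula: Per-ply strength = Total force / Number of plies
Per-ply = 45 N / 2
Per-ply = 22.5 N

22.5 N


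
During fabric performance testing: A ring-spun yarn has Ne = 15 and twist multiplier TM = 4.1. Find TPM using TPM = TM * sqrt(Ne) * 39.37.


Formula: TPM = TM * sqrt(Ne) * 39.37
Step 1: sqrt(Ne) = sqrt(15) = 3.873
Step 2: TM * sqrt(Ne) = 4.1 * 3.873 = 15.8793
Step 3: TPM = 15.8793 * 39.37 = 625 twists/m

625 twists/m


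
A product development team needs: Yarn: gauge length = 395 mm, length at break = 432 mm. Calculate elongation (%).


Formula: Elongation (%) = ((L_break - L0) / L0) * 100
Step 1: Extension = 432 - 395 = 37 mm
Step 2: Elongation = (37 / 395) * 100
Step 3: Elongation = 0.093671 * 100 = 9.3671% ≈ 9.4%

9.4%


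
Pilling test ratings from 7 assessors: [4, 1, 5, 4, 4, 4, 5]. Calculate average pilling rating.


Formula: Mean = sum / count
Sum = 4 + 1 + 5 + 4 + 4 + 4 + 5 = 27
Mean = 27 / 7 = 3.9

3.9


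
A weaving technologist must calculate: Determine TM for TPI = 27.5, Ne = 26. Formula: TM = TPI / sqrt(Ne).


Formula: TM = TPI / sqrt(Ne)
Step 1: sqrt(Ne) = sqrt(26) = 5.099
Step 2: TM = 27.5 / 5.099 = 5.39

5.39 TM


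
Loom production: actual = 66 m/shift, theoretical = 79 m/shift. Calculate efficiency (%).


Formula: Efficiency% = (Actual output / Theoretical output) * 100
Efficiency% = (66 / 79) * 100
Efficiency% = 0.835443 * 100 = 83.5443% ≈ 83.5%

83.5%


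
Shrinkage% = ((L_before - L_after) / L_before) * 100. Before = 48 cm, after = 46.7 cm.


Formula: Shrinkage% = ((L_before - L_after) / L_before) * 100
Step 1: Shrinkage = 48 - 46.7 = 1.3 cm
Step 2: Shrinkage% = (1.3 / 48) * 100
Step 3: Shrinkage% = 0.027083 * 100 = 2.7083% ≈ 2.7%

2.7%


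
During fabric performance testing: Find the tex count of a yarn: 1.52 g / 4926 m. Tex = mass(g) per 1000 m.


Formula: Tex = (mass_g / length_m) * 1000
Substituting: Tex = (1.52 / 4926) * 1000
Intermediate: 1.52 / 4926 = 0.00030857 g/m
Tex = 0.00030857 * 1000 = 0.31 tex

0.31 tex


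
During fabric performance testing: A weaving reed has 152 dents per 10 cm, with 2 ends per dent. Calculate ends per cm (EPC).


Formula: EPC = (dents per 10 cm * ends per dent) / 10
Step 1: Total ends per 10 cm = 152 * 2 = 304
Step 2: EPC = 304 / 10 = 30.4 ends/cm

30.4 ends/cm


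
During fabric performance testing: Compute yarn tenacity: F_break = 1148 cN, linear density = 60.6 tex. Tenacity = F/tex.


Formula: Tenacity = Breaking force / Linear density
Tenacity = 1148 cN / 60.6 tex
Tenacity = 18.94 cN/tex

18.94 cN/tex


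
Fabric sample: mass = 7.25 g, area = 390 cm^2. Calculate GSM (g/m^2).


Formula: GSM = mass_g / area_m2
Step 1: Convert area: 390 cm^2 = 390 / 10000 = 0.039 m^2
Step 2: GSM = 7.25 g / 0.039 m^2 = 185.9 g/m^2

185.9 g/m^2


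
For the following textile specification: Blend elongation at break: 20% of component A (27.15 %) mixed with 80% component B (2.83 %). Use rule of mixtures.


Formula: Blend property = (fraction_A * property_A) + (fraction_B * property_B)
Step 1: Contribution A = 20/100 * 27.15 % = 5.43 %
Step 2: Contribution B = 80/100 * 2.83 % = 2.264 %
Step 3: Blend elongation at break = 5.43 + 2.264 = 7.694 %

7.694 %


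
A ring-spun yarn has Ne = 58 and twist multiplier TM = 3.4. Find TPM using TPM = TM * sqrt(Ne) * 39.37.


Formula: TPM = TM * sqrt(Ne) * 39.37
Step 1: sqrt(Ne) = sqrt(58) = 7.6158
Step 2: TM * sqrt(Ne) = 3.4 * 7.6158 = 25.8937
Step 3: TPM = 25.8937 * 39.37 = 1019 twists/m

1019 twists/m


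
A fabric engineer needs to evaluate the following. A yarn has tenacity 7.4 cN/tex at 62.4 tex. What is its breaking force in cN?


Formula: Breaking force = Tenacity * Linear density
F = 7.4 cN/tex * 62.4 tex
F = 461.76 cN

461.76 cN


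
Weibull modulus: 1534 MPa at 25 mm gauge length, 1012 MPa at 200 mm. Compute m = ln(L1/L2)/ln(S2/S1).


Formula: m = ln(L1/L2) / ln(S2/S1)
Step 1: ln(L1/L2) = ln(25/200) = -2.07944
Step 2: S2/S1 = 1012/1534 = 0.65971
Step 3: ln(S2/S1) = ln(0.65971) = -0.41595
Step 4: m = -2.07944 / -0.41595 = 5.00

5.00 (Weibull m)


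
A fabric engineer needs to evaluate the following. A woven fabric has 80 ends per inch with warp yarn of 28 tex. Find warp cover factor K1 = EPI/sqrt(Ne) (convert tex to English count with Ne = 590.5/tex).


Formula: K1 = EPI / sqrt(Ne), with Ne = 590.5 / tex_warp
Step 1: Ne = 590.5 / 28 = 21.089
Step 2: sqrt(Ne) = sqrt(21.089) = 4.5923
Step 3: K1 = 80 / 4.5923 = 17.4

17.4


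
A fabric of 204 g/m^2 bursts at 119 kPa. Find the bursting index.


Formula: Bursting Index = Bursting Strength / Fabric GSM
BI = 119 kPa / 204 g/m^2
BI = 0.583 kPa/(g/m^2)

0.583 kPa/(g/m^2)


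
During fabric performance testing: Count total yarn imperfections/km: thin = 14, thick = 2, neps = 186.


Formula: Total = thin places + thick places + neps
Total = 14 + 2 + 186
Total = 202 imperfections/km

202 imperfections/km


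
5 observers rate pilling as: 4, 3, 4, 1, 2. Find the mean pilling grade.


Formula: Mean = sum / count
Sum = 4 + 3 + 4 + 1 + 2 = 14
Mean = 14 / 5 = 2.8

2.8


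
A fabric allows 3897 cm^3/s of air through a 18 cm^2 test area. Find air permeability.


Formula: Air Permeability = Airflow / Test Area
AP = 3897 cm^3/s / 18 cm^2
AP = 216.5 cm^3/s/cm^2

216.5 cm^3/s/cm^2


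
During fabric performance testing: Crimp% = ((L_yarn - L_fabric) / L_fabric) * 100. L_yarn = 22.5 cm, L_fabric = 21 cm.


Formula: Crimp% = ((L_yarn - L_fabric) / L_fabric) * 100
Step 1: Extension = 22.5 - 21 = 1.5 cm
Step 2: Crimp% = (1.5 / 21) * 100
Step 3: Crimp% = 0.071429 * 100 = 7.1429% ≈ 7.1%

7.1%


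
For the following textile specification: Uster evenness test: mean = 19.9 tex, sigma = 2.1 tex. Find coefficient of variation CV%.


Formula: CV% = (standard deviation / mean) * 100
Step 1: Ratio = 2.1 / 19.9 = 0.105528
Step 2: CV% = 0.105528 * 100 = 10.5528% ≈ 10.6%

10.6%


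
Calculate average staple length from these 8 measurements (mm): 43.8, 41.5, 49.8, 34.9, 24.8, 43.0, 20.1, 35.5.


Formula: Mean = sum of lengths / count
Sum = 43.8 + 41.5 + 49.8 + 34.9 + 24.8 + 43.0 + 20.1 + 35.5
Sum = 293.4 mm
Mean = 293.4 / 8 = 36.68 mm

36.68 mm


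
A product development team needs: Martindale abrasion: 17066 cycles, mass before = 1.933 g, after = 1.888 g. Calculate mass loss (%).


Formula: Mass loss% = ((m_before - m_after) / m_before) * 100
Step 1: Mass loss = 1.933 - 1.888 = 0.045 g
Step 2: Ratio = 0.045 / 1.933 = 0.0232799
Step 3: Mass loss% = 0.0232799 * 100 = 2.32799% ≈ 2.33%

2.33%


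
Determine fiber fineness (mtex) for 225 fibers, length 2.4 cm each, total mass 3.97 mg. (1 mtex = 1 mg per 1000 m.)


Formula: fineness (mtex) = mass (mg) / total length (km) = (mass_mg / total_length_m) * 1000
Step 1: Convert fiber length: 2.4 cm = 0.024 m
Step 2: Total fiber length = 225 * 0.024 = 5.4 m
Step 3: Linear density = 3.97 mg / 5.4 m = 0.7352 mg/m
Step 4: fineness = 0.7352 * 1000 = 735.2 mtex

735.2 mtex


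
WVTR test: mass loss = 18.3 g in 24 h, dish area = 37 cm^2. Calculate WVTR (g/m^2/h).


Formula: WVTR = mass_loss / (area * time)
Step 1: Convert area: 37 cm^2 = 0.0037 m^2
Step 2: WVTR = 18.3 g / (0.0037 m^2 * 24 h)
Step 3: WVTR = 18.3 / 0.0888 = 206.1 g/m^2/h

206.1 g/m^2/h


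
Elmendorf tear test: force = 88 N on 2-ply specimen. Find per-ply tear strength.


Formula: Per-ply strength = Total force / Number of plies
Per-ply = 88 N / 2
Per-ply = 44 N

44 N


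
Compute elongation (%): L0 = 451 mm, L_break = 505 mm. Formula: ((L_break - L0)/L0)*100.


Formula: Elongation (%) = ((L_break - L0) / L0) * 100
Step 1: Extension = 505 - 451 = 54 mm
Step 2: Elongation = (54 / 451) * 100
Step 3: Elongation = 0.119734 * 100 = 11.9734% ≈ 12.0%

12.0%


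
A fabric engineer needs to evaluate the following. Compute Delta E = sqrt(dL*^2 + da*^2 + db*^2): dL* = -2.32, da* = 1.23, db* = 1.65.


Formula: Delta E = sqrt(dL*^2 + da*^2 + db*^2)
Step 1: dL*^2 = (-2.32)^2 = 5.3824
Step 2: da*^2 = 1.23^2 = 1.5129
Step 3: db*^2 = 1.65^2 = 2.7225
Step 4: Sum = 5.3824 + 1.5129 + 2.7225 = 9.6178
Step 5: Delta E = sqrt(9.6178) = 3.1

3.1 Delta E


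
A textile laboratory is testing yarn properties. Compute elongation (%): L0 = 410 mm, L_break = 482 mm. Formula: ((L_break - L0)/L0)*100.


Formula: Elongation (%) = ((L_break - L0) / L0) * 100
Step 1: Extension = 482 - 410 = 72 mm
Step 2: Elongation = (72 / 410) * 100
Step 3: Elongation = 0.17561 * 100 = 17.561% ≈ 17.6%

17.6%


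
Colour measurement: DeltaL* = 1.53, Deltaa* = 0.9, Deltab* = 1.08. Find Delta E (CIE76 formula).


Formula: Delta E = sqrt(dL*^2 + da*^2 + db*^2)
Step 1: dL*^2 = 1.53^2 = 2.3409
Step 2: da*^2 = 0.9^2 = 0.81
Step 3: db*^2 = 1.08^2 = 1.1664
Step 4: Sum = 2.3409 + 0.81 + 1.1664 = 4.3173
Step 5: Delta E = sqrt(4.3173) = 2.08

2.08 Delta E


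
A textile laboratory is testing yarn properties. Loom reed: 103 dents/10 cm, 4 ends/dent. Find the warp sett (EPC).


Formula: EPC = (dents per 10 cm * ends per dent) / 10
Step 1: Total ends per 10 cm = 103 * 4 = 412
Step 2: EPC = 412 / 10 = 41.2 ends/cm

41.2 ends/cm


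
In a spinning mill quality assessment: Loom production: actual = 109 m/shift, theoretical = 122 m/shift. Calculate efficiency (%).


Formula: Efficiency% = (Actual output / Theoretical output) * 100
Efficiency% = (109 / 122) * 100
Efficiency% = 0.893443 * 100 = 89.3443% ≈ 89.3%

89.3%


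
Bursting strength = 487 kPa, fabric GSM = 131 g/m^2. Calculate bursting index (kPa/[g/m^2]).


Formula: Bursting Index = Bursting Strength / Fabric GSM
BI = 487 kPa / 131 g/m^2
BI = 3.718 kPa/(g/m^2)

3.718 kPa/(g/m^2)


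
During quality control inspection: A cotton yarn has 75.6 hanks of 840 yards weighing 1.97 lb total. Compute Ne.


Formula: Ne = hanks / mass_lb
Substituting: Ne = 75.6 / 1.97
Ne = 38.4

38.4 Ne


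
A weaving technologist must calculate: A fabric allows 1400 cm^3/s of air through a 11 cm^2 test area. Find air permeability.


Formula: Air Permeability = Airflow / Test Area
AP = 1400 cm^3/s / 11 cm^2
AP = 127.3 cm^3/s/cm^2

127.3 cm^3/s/cm^2


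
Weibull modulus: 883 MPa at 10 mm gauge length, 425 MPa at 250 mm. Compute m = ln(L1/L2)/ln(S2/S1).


Formula: m = ln(L1/L2) / ln(S2/S1)
Step 1: ln(L1/L2) = ln(10/250) = -3.21888
Step 2: S2/S1 = 425/883 = 0.48131
Step 3: ln(S2/S1) = ln(0.48131) = -0.73124
Step 4: m = -3.21888 / -0.73124 = 4.40

4.40 (Weibull m)


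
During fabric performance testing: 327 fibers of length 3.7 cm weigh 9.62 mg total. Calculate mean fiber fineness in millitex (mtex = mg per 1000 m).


Formula: fineness (mtex) = mass (mg) / total length (km) = (mass_mg / total_length_m) * 1000
Step 1: Convert fiber length: 3.7 cm = 0.037 m
Step 2: Total fiber length = 327 * 0.037 = 12.099 m
Step 3: Linear density = 9.62 mg / 12.099 m = 0.7951 mg/m
Step 4: fineness = 0.7951 * 1000 = 795.1 mtex

795.1 mtex


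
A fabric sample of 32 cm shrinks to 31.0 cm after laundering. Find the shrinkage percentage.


Formula: Shrinkage% = ((L_before - L_after) / L_before) * 100
Step 1: Shrinkage = 32 - 31.0 = 1.0 cm
Step 2: Shrinkage% = (1.0 / 32) * 100
Step 3: Shrinkage% = 0.03125 * 100 = 3.125% ≈ 3.1%

3.1%


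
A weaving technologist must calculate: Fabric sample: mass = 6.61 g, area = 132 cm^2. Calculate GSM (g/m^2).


Formula: GSM = mass_g / area_m2
Step 1: Convert area: 132 cm^2 = 132 / 10000 = 0.0132 m^2
Step 2: GSM = 6.61 g / 0.0132 m^2 = 500.8 g/m^2

500.8 g/m^2


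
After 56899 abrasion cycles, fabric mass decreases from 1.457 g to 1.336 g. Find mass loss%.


Formula: Mass loss% = ((m_before - m_after) / m_before) * 100
Step 1: Mass loss = 1.457 - 1.336 = 0.121 g
Step 2: Ratio = 0.121 / 1.457 = 0.0830474
Step 3: Mass loss% = 0.0830474 * 100 = 8.30474% ≈ 8.30%

8.30%


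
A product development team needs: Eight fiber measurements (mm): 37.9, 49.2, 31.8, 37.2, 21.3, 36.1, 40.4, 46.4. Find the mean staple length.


Formula: Mean = sum of lengths / count
Sum = 37.9 + 49.2 + 31.8 + 37.2 + 21.3 + 36.1 + 40.4 + 46.4
Sum = 300.3 mm
Mean = 300.3 / 8 = 37.54 mm

37.54 mm


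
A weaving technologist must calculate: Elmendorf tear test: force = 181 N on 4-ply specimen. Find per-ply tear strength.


Formula: Per-ply strength = Total force / Number of plies
Per-ply = 181 N / 4
Per-ply = 45.25 N

45.25 N


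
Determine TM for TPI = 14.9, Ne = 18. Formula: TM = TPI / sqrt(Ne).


Formula: TM = TPI / sqrt(Ne)
Step 1: sqrt(Ne) = sqrt(18) = 4.2426
Step 2: TM = 14.9 / 4.2426 = 3.51

3.51 TM


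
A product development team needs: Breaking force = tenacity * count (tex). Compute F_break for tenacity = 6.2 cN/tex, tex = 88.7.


Formula: Breaking force = Tenacity * Linear density
F = 6.2 cN/tex * 88.7 tex
F = 549.94 cN

549.94 cN


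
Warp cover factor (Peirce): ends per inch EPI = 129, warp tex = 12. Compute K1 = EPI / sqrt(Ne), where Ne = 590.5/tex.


Formula: K1 = EPI / sqrt(Ne), with Ne = 590.5 / tex_warp
Step 1: Ne = 590.5 / 12 = 49.208
Step 2: sqrt(Ne) = sqrt(49.208) = 7.0148
Step 3: K1 = 129 / 7.0148 = 18.4

18.4


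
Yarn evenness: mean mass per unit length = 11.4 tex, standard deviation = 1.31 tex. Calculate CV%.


Formula: CV% = (standard deviation / mean) * 100
Step 1: Ratio = 1.31 / 11.4 = 0.114912
Step 2: CV% = 0.114912 * 100 = 11.4912% ≈ 11.5%

11.5%


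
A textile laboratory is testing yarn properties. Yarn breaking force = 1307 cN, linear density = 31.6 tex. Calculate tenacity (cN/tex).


Formula: Tenacity = Breaking force / Linear density
Tenacity = 1307 cN / 31.6 tex
Tenacity = 41.36 cN/tex

41.36 cN/tex
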